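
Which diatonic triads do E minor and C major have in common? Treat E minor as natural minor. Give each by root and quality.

Triads in E minor (natural minor): Em (i), F♯dim (ii°), G (III), Am (iv), Bm (v), C (VI), D (VII).
Triads in C major: C (I), Dm (ii), Em (iii), F (IV), G (V), Am (vi), Bdim (vii°).
Shared triads with their functions: Em (i in E minor, iii in C major); G (III in E minor, V in C major); Am (iv in E minor, vi in C major); C (VI in E minor, I in C major).

Em, G, Am, C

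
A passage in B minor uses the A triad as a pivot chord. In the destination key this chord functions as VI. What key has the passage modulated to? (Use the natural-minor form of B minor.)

The numeral VI denotes a major triad on scale degree 6. With A on degree 6, the tonic of the new key is C♯.
Degree 6 carries a major triad in minor keys, so the destination is C♯ minor.
Check: the diatonic triads of C♯ minor (natural minor) are C♯m (i), D♯dim (ii°), E (III), F♯m (iv), G♯m (v), A (VI), B (VII) — A is indeed VI.

C♯ minor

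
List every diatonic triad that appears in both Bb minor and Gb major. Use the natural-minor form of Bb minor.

Bbm, Db, Ebm, Gb

Triads in Bb minor (natural minor): Bbm (i), Cdim (ii°), Db (III), Ebm (iv), Fm (v), Gb (VI), Ab (VII).
Triads in Gb major: Gb (I), Abm (ii), Bbm (iii), Cb (IV), Db (V), Ebm (vi), Fdim (vii°).
Shared triads with their functions: Bbm (i in Bb minor, iii in Gb major); Db (III in Bb minor, V in Gb major); Ebm (iv in Bb minor, vi in Gb major); Gb (VI in Bb minor, I in Gb major).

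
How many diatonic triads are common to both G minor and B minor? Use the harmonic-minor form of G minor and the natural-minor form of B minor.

1

Diatonic triads of G minor (harmonic minor): G minor (i), A diminished (ii°), B♭ augmented (III+), C minor (iv), D major (V), E♭ major (VI), F♯ diminished (vii°).
Diatonic triads of B minor (natural minor): B minor (i), C♯ diminished (ii°), D major (III), E minor (iv), F♯ minor (v), G major (VI), A major (VII).
Matching root and quality in both lists: D major.
That gives 1 common triad.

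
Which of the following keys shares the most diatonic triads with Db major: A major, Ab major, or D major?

Ab major

Triads of Db major: Db major (I), Eb minor (ii), F minor (iii), Gb major (IV), Ab major (V), Bb minor (vi), C diminished (vii°).
A major shares 0: none.
Ab major shares 4: Db, Fm, Ab, Bbm.
D major shares 0: none.
The most common triads (4) are shared with Ab major.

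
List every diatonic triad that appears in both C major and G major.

C, Em, G, Am

Triads in C major: C major (I), D minor (ii), E minor (iii), F major (IV), G major (V), A minor (vi), B diminished (vii°).
Triads in G major: G major (I), A minor (ii), B minor (iii), C major (IV), D major (V), E minor (vi), F# diminished (vii°).
Shared triads with their functions: C major (I in C major, IV in G major); E minor (iii in C major, vi in G major); G major (V in C major, I in G major); A minor (vi in C major, ii in G major).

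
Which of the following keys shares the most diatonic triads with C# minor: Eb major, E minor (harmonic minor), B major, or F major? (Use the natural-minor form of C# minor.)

B major

Triads of C# minor (natural minor): C# minor (i), D# diminished (ii°), E major (III), F# minor (iv), G# minor (v), A major (VI), B major (VII).
Eb major shares 0: none.
E minor (harmonic minor) shares 2: D#dim, B.
B major shares 4: C#m, E, G#m, B.
F major shares 0: none.
The most common triads (4) are shared with B major.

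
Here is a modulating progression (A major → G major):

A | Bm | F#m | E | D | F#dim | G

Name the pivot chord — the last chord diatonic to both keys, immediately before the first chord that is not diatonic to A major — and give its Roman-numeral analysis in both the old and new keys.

D — IV in A major, V in G major

Chords diatonic to A major: A, Bm, C#m, D, E, F#m, G#dim.
Reading the progression, the first chord not in that set is F#dim, so the modulation leaves A major there.
The chord immediately before F#dim is D, which is diatonic to both keys: IV in A major and V in G major.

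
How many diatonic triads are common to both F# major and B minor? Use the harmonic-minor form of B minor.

1

Diatonic triads of F# major: F# (I), G#m (ii), A#m (iii), B (IV), C# (V), D#m (vi), E#dim (vii°).
Diatonic triads of B minor (harmonic minor): Bm (i), C#dim (ii°), Daug (III+), Em (iv), F# (V), G (VI), A#dim (vii°).
Matching root and quality in both lists: F#.
That gives 1 common triad.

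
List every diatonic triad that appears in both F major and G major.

Am, C

Triads in F major: F (I), Gm (ii), Am (iii), Bb (IV), C (V), Dm (vi), Edim (vii°).
Triads in G major: G (I), Am (ii), Bm (iii), C (IV), D (V), Em (vi), F#dim (vii°).
Shared triads with their functions: Am (iii in F major, ii in G major); C (V in F major, IV in G major).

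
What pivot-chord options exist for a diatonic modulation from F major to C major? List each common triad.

F, Am, C, Dm

Triads in F major: F major (I), G minor (ii), A minor (iii), Bb major (IV), C major (V), D minor (vi), E diminished (vii°).
Triads in C major: C major (I), D minor (ii), E minor (iii), F major (IV), G major (V), A minor (vi), B diminished (vii°).
Shared triads with their functions: F major (I in F major, IV in C major); A minor (iii in F major, vi in C major); C major (V in F major, I in C major); D minor (vi in F major, ii in C major).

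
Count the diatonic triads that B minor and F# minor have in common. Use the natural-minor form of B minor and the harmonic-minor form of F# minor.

3

Diatonic triads of B minor (natural minor): B minor (i), C# diminished (ii°), D major (III), E minor (iv), F# minor (v), G major (VI), A major (VII).
Diatonic triads of F# minor (harmonic minor): F# minor (i), G# diminished (ii°), A augmented (III+), B minor (iv), C# major (V), D major (VI), E# diminished (vii°).
Matching root and quality in both lists: B minor, D major, F# minor.
That gives 3 common triads.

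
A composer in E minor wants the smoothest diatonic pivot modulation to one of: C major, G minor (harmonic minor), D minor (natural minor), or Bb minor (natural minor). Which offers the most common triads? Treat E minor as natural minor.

Triads of E minor (natural minor): E minor (i), F# diminished (ii°), G major (III), A minor (iv), B minor (v), C major (VI), D major (VII).
C major shares 4: Em, G, Am, C.
G minor (harmonic minor) shares 2: F#dim, D.
D minor (natural minor) shares 2: Am, C.
Bb minor (natural minor) shares 0: none.
The most common triads (4) are shared with C major.

C major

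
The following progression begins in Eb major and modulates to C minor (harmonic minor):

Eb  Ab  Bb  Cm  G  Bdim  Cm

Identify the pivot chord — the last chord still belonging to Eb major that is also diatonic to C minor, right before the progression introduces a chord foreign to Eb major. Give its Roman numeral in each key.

Chords diatonic to Eb major: Eb, Fm, Gm, Ab, Bb, Cm, Ddim.
Reading the progression, the first chord not in that set is G, so the modulation leaves Eb major there.
The chord immediately before G is Cm, which is diatonic to both keys: vi in Eb major and i in C minor.

Cm — vi in Eb major, i in C minor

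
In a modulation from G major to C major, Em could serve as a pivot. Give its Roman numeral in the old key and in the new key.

The scale of G major is G A B C D E F#; E is degree 6, and the triad built there (E-G-B) is minor, so it is vi.
The scale of C major is C D E F G A B; E is degree 3, and the triad built there (E-G-B) is minor, so it is iii.

vi in G major; iii in C major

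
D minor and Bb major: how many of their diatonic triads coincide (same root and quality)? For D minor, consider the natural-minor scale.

Diatonic triads of D minor (natural minor): D minor (i), E diminished (ii°), F major (III), G minor (iv), A minor (v), Bb major (VI), C major (VII).
Diatonic triads of Bb major: Bb major (I), C minor (ii), D minor (iii), Eb major (IV), F major (V), G minor (vi), A diminished (vii°).
Matching root and quality in both lists: D minor, F major, G minor, Bb major.
That gives 4 common triads.

4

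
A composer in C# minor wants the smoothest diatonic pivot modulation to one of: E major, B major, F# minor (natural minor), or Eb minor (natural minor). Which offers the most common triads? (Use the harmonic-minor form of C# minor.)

E major

Triads of C# minor (harmonic minor): C#m (i), D#dim (ii°), Eaug (III+), F#m (iv), G# (V), A (VI), B#dim (vii°).
E major shares 4: C#m, D#dim, F#m, A.
B major shares 1: C#m.
F# minor (natural minor) shares 3: C#m, F#m, A.
Eb minor (natural minor) shares 0: none.
The most common triads (4) are shared with E major.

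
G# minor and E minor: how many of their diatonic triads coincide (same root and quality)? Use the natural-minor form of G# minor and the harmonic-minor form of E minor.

1

Diatonic triads of G# minor (natural minor): G#m (i), A#dim (ii°), B (III), C#m (iv), D#m (v), E (VI), F# (VII).
Diatonic triads of E minor (harmonic minor): Em (i), F#dim (ii°), Gaug (III+), Am (iv), B (V), C (VI), D#dim (vii°).
Matching root and quality in both lists: B.
That gives 1 common triad.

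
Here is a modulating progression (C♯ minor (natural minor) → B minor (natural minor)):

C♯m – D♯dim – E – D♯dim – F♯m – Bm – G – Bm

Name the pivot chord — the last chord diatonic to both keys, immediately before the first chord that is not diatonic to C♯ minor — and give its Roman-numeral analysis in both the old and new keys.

F♯m — iv in C♯ minor, v in B minor

Chords diatonic to C♯ minor: C♯m, D♯dim, E, F♯m, G♯m, A, B.
Reading the progression, the first chord not in that set is Bm, so the modulation leaves C♯ minor there.
The chord immediately before Bm is F♯m, which is diatonic to both keys: iv in C♯ minor and v in B minor.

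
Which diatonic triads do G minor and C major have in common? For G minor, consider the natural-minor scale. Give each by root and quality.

Dm, F

Triads in G minor (natural minor): Gm (i), Adim (ii°), Bb (III), Cm (iv), Dm (v), Eb (VI), F (VII).
Triads in C major: C (I), Dm (ii), Em (iii), F (IV), G (V), Am (vi), Bdim (vii°).
Shared triads with their functions: Dm (v in G minor, ii in C major); F (VII in G minor, IV in C major).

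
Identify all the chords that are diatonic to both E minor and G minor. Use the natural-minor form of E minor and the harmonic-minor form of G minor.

Triads in E minor (natural minor): E minor (i), F# diminished (ii°), G major (III), A minor (iv), B minor (v), C major (VI), D major (VII).
Triads in G minor (harmonic minor): G minor (i), A diminished (ii°), Bb augmented (III+), C minor (iv), D major (V), Eb major (VI), F# diminished (vii°).
Shared triads with their functions: F# diminished (ii° in E minor, vii° in G minor); D major (VII in E minor, V in G minor).

F#dim, D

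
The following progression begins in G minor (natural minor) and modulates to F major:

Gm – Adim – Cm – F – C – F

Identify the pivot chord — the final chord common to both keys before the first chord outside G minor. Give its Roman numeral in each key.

Chords diatonic to G minor: Gm, Adim, Bb, Cm, Dm, Eb, F.
Reading the progression, the first chord not in that set is C, so the modulation leaves G minor there.
The chord immediately before C is F, which is diatonic to both keys: VII in G minor and I in F major.

F — VII in G minor, I in F major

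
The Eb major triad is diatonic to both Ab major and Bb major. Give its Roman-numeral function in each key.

The scale of Ab major is Ab Bb C Db Eb F G; Eb is degree 5, and the triad built there (Eb-G-Bb) is major, so it is V.
The scale of Bb major is Bb C D Eb F G A; Eb is degree 4, and the triad built there (Eb-G-Bb) is major, so it is IV.

V in Ab major; IV in Bb major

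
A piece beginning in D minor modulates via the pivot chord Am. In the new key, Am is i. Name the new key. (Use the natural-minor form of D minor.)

A minor

The numeral i denotes a minor triad on scale degree 1. With A on degree 1, the tonic of the new key is A.
Degree 1 carries a minor triad in minor keys, so the destination is A minor.
Check: the diatonic triads of A minor (natural minor) are Am (i), Bdim (ii°), C (III), Dm (iv), Em (v), F (VI), G (VII) — Am is indeed i.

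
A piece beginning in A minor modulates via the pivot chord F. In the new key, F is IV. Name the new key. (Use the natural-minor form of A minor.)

C major

The numeral IV denotes a major triad on scale degree 4. With F on degree 4, the tonic of the new key is C.
Degree 4 carries a major triad in major keys, so the destination is C major.
Check: the diatonic triads of C major are C (I), Dm (ii), Em (iii), F (IV), G (V), Am (vi), Bdim (vii°) — F is indeed IV.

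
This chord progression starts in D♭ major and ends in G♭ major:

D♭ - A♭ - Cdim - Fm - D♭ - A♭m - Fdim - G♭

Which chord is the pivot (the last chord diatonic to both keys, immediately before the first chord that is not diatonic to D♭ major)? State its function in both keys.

Chords diatonic to D♭ major: D♭, E♭m, Fm, G♭, A♭, B♭m, Cdim.
Reading the progression, the first chord not in that set is A♭m, so the modulation leaves D♭ major there.
The chord immediately before A♭m is D♭, which is diatonic to both keys: I in D♭ major and V in G♭ major.

D♭ — I in D♭ major, V in G♭ major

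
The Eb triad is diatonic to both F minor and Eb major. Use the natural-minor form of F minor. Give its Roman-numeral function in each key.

The scale of F minor (natural minor) is F G Ab Bb C Db Eb; Eb is degree 7, and the triad built there (Eb-G-Bb) is major, so it is VII.
The scale of Eb major is Eb F G Ab Bb C D; Eb is degree 1, and the triad built there (Eb-G-Bb) is major, so it is I.

VII in F minor; I in Eb major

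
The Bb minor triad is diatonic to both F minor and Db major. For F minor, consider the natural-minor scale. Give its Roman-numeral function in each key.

The scale of F minor (natural minor) is F G Ab Bb C Db Eb; Bb is degree 4, and the triad built there (Bb-Db-F) is minor, so it is iv.
The scale of Db major is Db Eb F Gb Ab Bb C; Bb is degree 6, and the triad built there (Bb-Db-F) is minor, so it is vi.

iv in F minor; vi in Db major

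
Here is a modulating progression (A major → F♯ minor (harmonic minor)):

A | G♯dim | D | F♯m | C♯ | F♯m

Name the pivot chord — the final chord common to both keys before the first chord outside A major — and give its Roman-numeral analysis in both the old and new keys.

Chords diatonic to A major: A, Bm, C♯m, D, E, F♯m, G♯dim.
Reading the progression, the first chord not in that set is C♯, so the modulation leaves A major there.
The chord immediately before C♯ is F♯m, which is diatonic to both keys: vi in A major and i in F♯ minor.

F♯m — vi in A major, i in F♯ minor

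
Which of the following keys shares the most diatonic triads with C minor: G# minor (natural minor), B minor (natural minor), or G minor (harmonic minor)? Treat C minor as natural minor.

Triads of C minor (natural minor): C minor (i), D diminished (ii°), Eb major (III), F minor (iv), G minor (v), Ab major (VI), Bb major (VII).
G# minor (natural minor) shares 0: none.
B minor (natural minor) shares 0: none.
G minor (harmonic minor) shares 3: Cm, Eb, Gm.
The most common triads (3) are shared with G minor.

G minor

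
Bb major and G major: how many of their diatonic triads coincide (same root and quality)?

Diatonic triads of Bb major: Bb major (I), C minor (ii), D minor (iii), Eb major (IV), F major (V), G minor (vi), A diminished (vii°).
Diatonic triads of G major: G major (I), A minor (ii), B minor (iii), C major (IV), D major (V), E minor (vi), F# diminished (vii°).
No triad has the same root and quality in both keys.

0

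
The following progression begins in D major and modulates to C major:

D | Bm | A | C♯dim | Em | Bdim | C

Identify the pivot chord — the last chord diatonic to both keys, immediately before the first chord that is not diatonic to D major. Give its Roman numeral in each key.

Em — ii in D major, iii in C major

Chords diatonic to D major: D, Em, F♯m, G, A, Bm, C♯dim.
Reading the progression, the first chord not in that set is Bdim, so the modulation leaves D major there.
The chord immediately before Bdim is Em, which is diatonic to both keys: ii in D major and iii in C major.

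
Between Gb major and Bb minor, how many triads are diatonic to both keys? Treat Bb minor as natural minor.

4

Diatonic triads of Gb major: Gb (I), Abm (ii), Bbm (iii), Cb (IV), Db (V), Ebm (vi), Fdim (vii°).
Diatonic triads of Bb minor (natural minor): Bbm (i), Cdim (ii°), Db (III), Ebm (iv), Fm (v), Gb (VI), Ab (VII).
Matching root and quality in both lists: Gb, Bbm, Db, Ebm.
That gives 4 common triads.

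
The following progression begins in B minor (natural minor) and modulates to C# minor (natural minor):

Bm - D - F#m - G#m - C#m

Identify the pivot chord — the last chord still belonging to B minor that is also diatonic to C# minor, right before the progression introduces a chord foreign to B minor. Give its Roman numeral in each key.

Chords diatonic to B minor: Bm, C#dim, D, Em, F#m, G, A.
Reading the progression, the first chord not in that set is G#m, so the modulation leaves B minor there.
The chord immediately before G#m is F#m, which is diatonic to both keys: v in B minor and iv in C# minor.

F#m — v in B minor, iv in C# minor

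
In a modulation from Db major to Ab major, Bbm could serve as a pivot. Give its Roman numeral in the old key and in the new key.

The scale of Db major is Db Eb F Gb Ab Bb C; Bb is degree 6, and the triad built there (Bb-Db-F) is minor, so it is vi.
The scale of Ab major is Ab Bb C Db Eb F G; Bb is degree 2, and the triad built there (Bb-Db-F) is minor, so it is ii.

vi in Db major; ii in Ab major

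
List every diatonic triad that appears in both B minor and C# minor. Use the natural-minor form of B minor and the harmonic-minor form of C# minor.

Triads in B minor (natural minor): B minor (i), C# diminished (ii°), D major (III), E minor (iv), F# minor (v), G major (VI), A major (VII).
Triads in C# minor (harmonic minor): C# minor (i), D# diminished (ii°), E augmented (III+), F# minor (iv), G# major (V), A major (VI), B# diminished (vii°).
Shared triads with their functions: F# minor (v in B minor, iv in C# minor); A major (VII in B minor, VI in C# minor).

F#m, A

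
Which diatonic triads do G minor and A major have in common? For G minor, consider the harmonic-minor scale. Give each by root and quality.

Triads in G minor (harmonic minor): Gm (i), Adim (ii°), Bbaug (III+), Cm (iv), D (V), Eb (VI), F#dim (vii°).
Triads in A major: A (I), Bm (ii), C#m (iii), D (IV), E (V), F#m (vi), G#dim (vii°).
Shared triads with their functions: D (V in G minor, IV in A major).

D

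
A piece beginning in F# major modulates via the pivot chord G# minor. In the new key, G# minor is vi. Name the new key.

The numeral vi denotes a minor triad on scale degree 6. With G# on degree 6, the tonic of the new key is B.
Degree 6 carries a minor triad in major keys, so the destination is B major.
Check: the diatonic triads of B major are B (I), C#m (ii), D#m (iii), E (IV), F# (V), G#m (vi), A#dim (vii°) — G# minor is indeed vi.

B major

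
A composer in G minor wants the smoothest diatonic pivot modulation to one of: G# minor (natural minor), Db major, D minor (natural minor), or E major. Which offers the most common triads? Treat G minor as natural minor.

Triads of G minor (natural minor): G minor (i), A diminished (ii°), Bb major (III), C minor (iv), D minor (v), Eb major (VI), F major (VII).
G# minor (natural minor) shares 0: none.
Db major shares 0: none.
D minor (natural minor) shares 4: Gm, Bb, Dm, F.
E major shares 0: none.
The most common triads (4) are shared with D minor.

D minor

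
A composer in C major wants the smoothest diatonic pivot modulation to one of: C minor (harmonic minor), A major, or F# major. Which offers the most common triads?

C minor

Triads of C major: C (I), Dm (ii), Em (iii), F (IV), G (V), Am (vi), Bdim (vii°).
C minor (harmonic minor) shares 2: G, Bdim.
A major shares 0: none.
F# major shares 0: none.
The most common triads (2) are shared with C minor.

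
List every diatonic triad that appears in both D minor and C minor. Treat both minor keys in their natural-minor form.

Triads in D minor (natural minor): Dm (i), Edim (ii°), F (III), Gm (iv), Am (v), Bb (VI), C (VII).
Triads in C minor (natural minor): Cm (i), Ddim (ii°), Eb (III), Fm (iv), Gm (v), Ab (VI), Bb (VII).
Shared triads with their functions: Gm (iv in D minor, v in C minor); Bb (VI in D minor, VII in C minor).

Gm, Bb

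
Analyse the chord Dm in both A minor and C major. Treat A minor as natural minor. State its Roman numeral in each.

iv in A minor; ii in C major

The scale of A minor (natural minor) is A B C D E F G; D is degree 4, and the triad built there (D-F-A) is minor, so it is iv.
The scale of C major is C D E F G A B; D is degree 2, and the triad built there (D-F-A) is minor, so it is ii.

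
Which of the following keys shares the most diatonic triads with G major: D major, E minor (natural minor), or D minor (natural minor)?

E minor

Triads of G major: G (I), Am (ii), Bm (iii), C (IV), D (V), Em (vi), F#dim (vii°).
D major shares 4: G, Bm, D, Em.
E minor (natural minor) shares 7: G, Am, Bm, C, D, Em, F#dim.
D minor (natural minor) shares 2: Am, C.
The most common triads (7) are shared with E minor.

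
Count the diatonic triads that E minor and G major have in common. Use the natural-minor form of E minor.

Diatonic triads of E minor (natural minor): Em (i), F♯dim (ii°), G (III), Am (iv), Bm (v), C (VI), D (VII).
Diatonic triads of G major: G (I), Am (ii), Bm (iii), C (IV), D (V), Em (vi), F♯dim (vii°).
Matching root and quality in both lists: Em, F♯dim, G, Am, Bm, C, D.
That gives 7 common triads.

7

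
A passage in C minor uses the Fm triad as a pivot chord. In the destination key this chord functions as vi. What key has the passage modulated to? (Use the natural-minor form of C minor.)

Ab major

The numeral vi denotes a minor triad on scale degree 6. With F on degree 6, the tonic of the new key is Ab.
Degree 6 carries a minor triad in major keys, so the destination is Ab major.
Check: the diatonic triads of Ab major are Ab (I), Bbm (ii), Cm (iii), Db (IV), Eb (V), Fm (vi), Gdim (vii°) — Fm is indeed vi.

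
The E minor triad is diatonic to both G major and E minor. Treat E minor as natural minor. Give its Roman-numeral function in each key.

The scale of G major is G A B C D E F#; E is degree 6, and the triad built there (E-G-B) is minor, so it is vi.
The scale of E minor (natural minor) is E F# G A B C D; E is degree 1, and the triad built there (E-G-B) is minor, so it is i.

vi in G major; i in E minor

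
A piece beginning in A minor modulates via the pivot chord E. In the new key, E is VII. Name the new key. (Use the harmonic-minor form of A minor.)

The numeral VII denotes a major triad on scale degree 7. With E on degree 7, the tonic of the new key is F#.
Degree 7 carries a major triad in natural-minor keys, so the destination is F# minor.
Check: the diatonic triads of F# minor (natural minor) are F#m (i), G#dim (ii°), A (III), Bm (iv), C#m (v), D (VI), E (VII) — E is indeed VII.

F# minor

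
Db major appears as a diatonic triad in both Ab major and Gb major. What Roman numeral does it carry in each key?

The scale of Ab major is Ab Bb C Db Eb F G; Db is degree 4, and the triad built there (Db-F-Ab) is major, so it is IV.
The scale of Gb major is Gb Ab Bb Cb Db Eb F; Db is degree 5, and the triad built there (Db-F-Ab) is major, so it is V.

IV in Ab major; V in Gb major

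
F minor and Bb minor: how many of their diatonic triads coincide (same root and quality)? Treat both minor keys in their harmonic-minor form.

Diatonic triads of F minor (harmonic minor): Fm (i), Gdim (ii°), Abaug (III+), Bbm (iv), C (V), Db (VI), Edim (vii°).
Diatonic triads of Bb minor (harmonic minor): Bbm (i), Cdim (ii°), Dbaug (III+), Ebm (iv), F (V), Gb (VI), Adim (vii°).
Matching root and quality in both lists: Bbm.
That gives 1 common triad.

1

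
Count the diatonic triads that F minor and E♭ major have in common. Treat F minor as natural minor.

4

Diatonic triads of F minor (natural minor): Fm (i), Gdim (ii°), A♭ (III), B♭m (iv), Cm (v), D♭ (VI), E♭ (VII).
Diatonic triads of E♭ major: E♭ (I), Fm (ii), Gm (iii), A♭ (IV), B♭ (V), Cm (vi), Ddim (vii°).
Matching root and quality in both lists: Fm, A♭, Cm, E♭.
That gives 4 common triads.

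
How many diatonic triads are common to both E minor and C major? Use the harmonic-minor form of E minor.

Diatonic triads of E minor (harmonic minor): Em (i), F#dim (ii°), Gaug (III+), Am (iv), B (V), C (VI), D#dim (vii°).
Diatonic triads of C major: C (I), Dm (ii), Em (iii), F (IV), G (V), Am (vi), Bdim (vii°).
Matching root and quality in both lists: Em, Am, C.
That gives 3 common triads.

3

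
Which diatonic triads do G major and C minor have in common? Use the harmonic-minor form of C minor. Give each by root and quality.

Triads in G major: G (I), Am (ii), Bm (iii), C (IV), D (V), Em (vi), F#dim (vii°).
Triads in C minor (harmonic minor): Cm (i), Ddim (ii°), Ebaug (III+), Fm (iv), G (V), Ab (VI), Bdim (vii°).
Shared triads with their functions: G (I in G major, V in C minor).

G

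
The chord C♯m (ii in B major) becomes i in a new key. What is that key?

C♯ minor

The numeral i denotes a minor triad on scale degree 1. With C♯ on degree 1, the tonic of the new key is C♯.
Degree 1 carries a minor triad in minor keys, so the destination is C♯ minor.
Check: the diatonic triads of C♯ minor (natural minor) are C♯m (i), D♯dim (ii°), E (III), F♯m (iv), G♯m (v), A (VI), B (VII) — C♯m is indeed i.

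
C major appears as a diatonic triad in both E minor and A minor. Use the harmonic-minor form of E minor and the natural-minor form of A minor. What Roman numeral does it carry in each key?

VI in E minor; III in A minor

The scale of E minor (harmonic minor) is E F# G A B C D#; C is degree 6, and the triad built there (C-E-G) is major, so it is VI.
The scale of A minor (natural minor) is A B C D E F G; C is degree 3, and the triad built there (C-E-G) is major, so it is III.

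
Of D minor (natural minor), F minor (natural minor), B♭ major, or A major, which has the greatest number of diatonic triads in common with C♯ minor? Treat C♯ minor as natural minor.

A major

Triads of C♯ minor (natural minor): C♯m (i), D♯dim (ii°), E (III), F♯m (iv), G♯m (v), A (VI), B (VII).
D minor (natural minor) shares 0: none.
F minor (natural minor) shares 0: none.
B♭ major shares 0: none.
A major shares 4: C♯m, E, F♯m, A.
The most common triads (4) are shared with A major.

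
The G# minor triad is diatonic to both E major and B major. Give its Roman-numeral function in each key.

iii in E major; vi in B major

The scale of E major is E F# G# A B C# D#; G# is degree 3, and the triad built there (G#-B-D#) is minor, so it is iii.
The scale of B major is B C# D# E F# G# A#; G# is degree 6, and the triad built there (G#-B-D#) is minor, so it is vi.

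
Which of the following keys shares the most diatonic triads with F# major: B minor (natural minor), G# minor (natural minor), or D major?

G# minor

Triads of F# major: F# major (I), G# minor (ii), A# minor (iii), B major (IV), C# major (V), D# minor (vi), E# diminished (vii°).
B minor (natural minor) shares 0: none.
G# minor (natural minor) shares 4: F#, G#m, B, D#m.
D major shares 0: none.
The most common triads (4) are shared with G# minor.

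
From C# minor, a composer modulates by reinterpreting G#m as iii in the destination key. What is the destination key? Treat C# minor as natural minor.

E major

The numeral iii denotes a minor triad on scale degree 3. With G# on degree 3, the tonic of the new key is E.
Degree 3 carries a minor triad in major keys, so the destination is E major.
Check: the diatonic triads of E major are E (I), F#m (ii), G#m (iii), A (IV), B (V), C#m (vi), D#dim (vii°) — G#m is indeed iii.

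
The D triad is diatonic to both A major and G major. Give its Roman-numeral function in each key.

IV in A major; V in G major

The scale of A major is A B C# D E F# G#; D is degree 4, and the triad built there (D-F#-A) is major, so it is IV.
The scale of G major is G A B C D E F#; D is degree 5, and the triad built there (D-F#-A) is major, so it is V.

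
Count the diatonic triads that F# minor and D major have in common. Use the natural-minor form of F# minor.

Diatonic triads of F# minor (natural minor): F# minor (i), G# diminished (ii°), A major (III), B minor (iv), C# minor (v), D major (VI), E major (VII).
Diatonic triads of D major: D major (I), E minor (ii), F# minor (iii), G major (IV), A major (V), B minor (vi), C# diminished (vii°).
Matching root and quality in both lists: F# minor, A major, B minor, D major.
That gives 4 common triads.

4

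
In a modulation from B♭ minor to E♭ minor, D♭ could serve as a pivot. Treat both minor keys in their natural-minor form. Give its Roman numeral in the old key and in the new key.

III in B♭ minor; VII in E♭ minor

The scale of B♭ minor (natural minor) is B♭ C D♭ E♭ F G♭ A♭; D♭ is degree 3, and the triad built there (D♭-F-A♭) is major, so it is III.
The scale of E♭ minor (natural minor) is E♭ F G♭ A♭ B♭ C♭ D♭; D♭ is degree 7, and the triad built there (D♭-F-A♭) is major, so it is VII.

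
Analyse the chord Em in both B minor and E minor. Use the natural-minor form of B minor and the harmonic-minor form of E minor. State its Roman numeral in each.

The scale of B minor (natural minor) is B C# D E F# G A; E is degree 4, and the triad built there (E-G-B) is minor, so it is iv.
The scale of E minor (harmonic minor) is E F# G A B C D#; E is degree 1, and the triad built there (E-G-B) is minor, so it is i.

iv in B minor; i in E minor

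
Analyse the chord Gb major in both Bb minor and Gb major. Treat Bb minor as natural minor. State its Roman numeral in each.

The scale of Bb minor (natural minor) is Bb C Db Eb F Gb Ab; Gb is degree 6, and the triad built there (Gb-Bb-Db) is major, so it is VI.
The scale of Gb major is Gb Ab Bb Cb Db Eb F; Gb is degree 1, and the triad built there (Gb-Bb-Db) is major, so it is I.

VI in Bb minor; I in Gb major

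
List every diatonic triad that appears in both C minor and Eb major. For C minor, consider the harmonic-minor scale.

Triads in C minor (harmonic minor): Cm (i), Ddim (ii°), Ebaug (III+), Fm (iv), G (V), Ab (VI), Bdim (vii°).
Triads in Eb major: Eb (I), Fm (ii), Gm (iii), Ab (IV), Bb (V), Cm (vi), Ddim (vii°).
Shared triads with their functions: Cm (i in C minor, vi in Eb major); Ddim (ii° in C minor, vii° in Eb major); Fm (iv in C minor, ii in Eb major); Ab (VI in C minor, IV in Eb major).

Cm, Ddim, Fm, Ab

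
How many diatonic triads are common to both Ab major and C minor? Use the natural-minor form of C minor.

Diatonic triads of Ab major: Ab (I), Bbm (ii), Cm (iii), Db (IV), Eb (V), Fm (vi), Gdim (vii°).
Diatonic triads of C minor (natural minor): Cm (i), Ddim (ii°), Eb (III), Fm (iv), Gm (v), Ab (VI), Bb (VII).
Matching root and quality in both lists: Ab, Cm, Eb, Fm.
That gives 4 common triads.

4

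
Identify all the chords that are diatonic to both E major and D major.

F#m, A

Triads in E major: E (I), F#m (ii), G#m (iii), A (IV), B (V), C#m (vi), D#dim (vii°).
Triads in D major: D (I), Em (ii), F#m (iii), G (IV), A (V), Bm (vi), C#dim (vii°).
Shared triads with their functions: F#m (ii in E major, iii in D major); A (IV in E major, V in D major).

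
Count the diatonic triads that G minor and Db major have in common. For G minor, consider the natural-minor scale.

Diatonic triads of G minor (natural minor): Gm (i), Adim (ii°), Bb (III), Cm (iv), Dm (v), Eb (VI), F (VII).
Diatonic triads of Db major: Db (I), Ebm (ii), Fm (iii), Gb (IV), Ab (V), Bbm (vi), Cdim (vii°).
No triad has the same root and quality in both keys.

0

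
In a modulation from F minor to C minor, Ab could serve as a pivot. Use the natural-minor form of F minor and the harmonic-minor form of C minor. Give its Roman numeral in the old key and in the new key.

III in F minor; VI in C minor

The scale of F minor (natural minor) is F G Ab Bb C Db Eb; Ab is degree 3, and the triad built there (Ab-C-Eb) is major, so it is III.
The scale of C minor (harmonic minor) is C D Eb F G Ab B; Ab is degree 6, and the triad built there (Ab-C-Eb) is major, so it is VI.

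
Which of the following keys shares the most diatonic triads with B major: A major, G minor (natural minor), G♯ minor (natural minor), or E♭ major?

Triads of B major: B (I), C♯m (ii), D♯m (iii), E (IV), F♯ (V), G♯m (vi), A♯dim (vii°).
A major shares 2: C♯m, E.
G minor (natural minor) shares 0: none.
G♯ minor (natural minor) shares 7: B, C♯m, D♯m, E, F♯, G♯m, A♯dim.
E♭ major shares 0: none.
The most common triads (7) are shared with G♯ minor.

G♯ minor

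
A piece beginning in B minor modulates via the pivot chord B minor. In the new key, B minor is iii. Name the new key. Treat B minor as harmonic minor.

The numeral iii denotes a minor triad on scale degree 3. With B on degree 3, the tonic of the new key is G.
Degree 3 carries a minor triad in major keys, so the destination is G major.
Check: the diatonic triads of G major are G (I), Am (ii), Bm (iii), C (IV), D (V), Em (vi), F♯dim (vii°) — B minor is indeed iii.

G major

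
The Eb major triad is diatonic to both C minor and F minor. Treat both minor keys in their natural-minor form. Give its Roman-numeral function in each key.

The scale of C minor (natural minor) is C D Eb F G Ab Bb; Eb is degree 3, and the triad built there (Eb-G-Bb) is major, so it is III.
The scale of F minor (natural minor) is F G Ab Bb C Db Eb; Eb is degree 7, and the triad built there (Eb-G-Bb) is major, so it is VII.

III in C minor; VII in F minor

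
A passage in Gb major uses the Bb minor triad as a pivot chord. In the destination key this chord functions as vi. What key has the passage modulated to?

The numeral vi denotes a minor triad on scale degree 6. With Bb on degree 6, the tonic of the new key is Db.
Degree 6 carries a minor triad in major keys, so the destination is Db major.
Check: the diatonic triads of Db major are Db (I), Ebm (ii), Fm (iii), Gb (IV), Ab (V), Bbm (vi), Cdim (vii°) — Bb minor is indeed vi.

Db major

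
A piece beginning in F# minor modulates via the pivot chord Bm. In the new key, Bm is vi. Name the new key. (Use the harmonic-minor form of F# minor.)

D major

The numeral vi denotes a minor triad on scale degree 6. With B on degree 6, the tonic of the new key is D.
Degree 6 carries a minor triad in major keys, so the destination is D major.
Check: the diatonic triads of D major are D (I), Em (ii), F#m (iii), G (IV), A (V), Bm (vi), C#dim (vii°) — Bm is indeed vi.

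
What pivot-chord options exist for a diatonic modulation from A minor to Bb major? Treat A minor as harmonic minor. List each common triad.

Triads in A minor (harmonic minor): A minor (i), B diminished (ii°), C augmented (III+), D minor (iv), E major (V), F major (VI), G# diminished (vii°).
Triads in Bb major: Bb major (I), C minor (ii), D minor (iii), Eb major (IV), F major (V), G minor (vi), A diminished (vii°).
Shared triads with their functions: D minor (iv in A minor, iii in Bb major); F major (VI in A minor, V in Bb major).

Dm, F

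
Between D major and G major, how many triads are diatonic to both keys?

4

Diatonic triads of D major: D (I), Em (ii), F#m (iii), G (IV), A (V), Bm (vi), C#dim (vii°).
Diatonic triads of G major: G (I), Am (ii), Bm (iii), C (IV), D (V), Em (vi), F#dim (vii°).
Matching root and quality in both lists: D, Em, G, Bm.
That gives 4 common triads.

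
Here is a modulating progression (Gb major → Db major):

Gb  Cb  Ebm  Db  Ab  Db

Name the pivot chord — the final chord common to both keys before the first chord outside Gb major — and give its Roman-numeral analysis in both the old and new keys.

Chords diatonic to Gb major: Gb, Abm, Bbm, Cb, Db, Ebm, Fdim.
Reading the progression, the first chord not in that set is Ab, so the modulation leaves Gb major there.
The chord immediately before Ab is Db, which is diatonic to both keys: V in Gb major and I in Db major.

Db — V in Gb major, I in Db major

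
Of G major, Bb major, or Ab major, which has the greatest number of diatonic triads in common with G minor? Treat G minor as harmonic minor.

Bb major

Triads of G minor (harmonic minor): Gm (i), Adim (ii°), Bbaug (III+), Cm (iv), D (V), Eb (VI), F#dim (vii°).
G major shares 2: D, F#dim.
Bb major shares 4: Gm, Adim, Cm, Eb.
Ab major shares 2: Cm, Eb.
The most common triads (4) are shared with Bb major.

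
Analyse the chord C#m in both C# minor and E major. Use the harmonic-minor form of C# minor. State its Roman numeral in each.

i in C# minor; vi in E major

The scale of C# minor (harmonic minor) is C# D# E F# G# A B#; C# is degree 1, and the triad built there (C#-E-G#) is minor, so it is i.
The scale of E major is E F# G# A B C# D#; C# is degree 6, and the triad built there (C#-E-G#) is minor, so it is vi.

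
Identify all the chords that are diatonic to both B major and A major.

Triads in B major: B (I), C♯m (ii), D♯m (iii), E (IV), F♯ (V), G♯m (vi), A♯dim (vii°).
Triads in A major: A (I), Bm (ii), C♯m (iii), D (IV), E (V), F♯m (vi), G♯dim (vii°).
Shared triads with their functions: C♯m (ii in B major, iii in A major); E (IV in B major, V in A major).

C♯m, E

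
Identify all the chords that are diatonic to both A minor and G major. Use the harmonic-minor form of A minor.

Am

Triads in A minor (harmonic minor): A minor (i), B diminished (ii°), C augmented (III+), D minor (iv), E major (V), F major (VI), G♯ diminished (vii°).
Triads in G major: G major (I), A minor (ii), B minor (iii), C major (IV), D major (V), E minor (vi), F♯ diminished (vii°).
Shared triads with their functions: A minor (i in A minor, ii in G major).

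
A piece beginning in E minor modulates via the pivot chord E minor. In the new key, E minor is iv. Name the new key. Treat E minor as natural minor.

B minor

The numeral iv denotes a minor triad on scale degree 4. With E on degree 4, the tonic of the new key is B.
Degree 4 carries a minor triad in minor keys, so the destination is B minor.
Check: the diatonic triads of B minor (natural minor) are Bm (i), C#dim (ii°), D (III), Em (iv), F#m (v), G (VI), A (VII) — E minor is indeed iv.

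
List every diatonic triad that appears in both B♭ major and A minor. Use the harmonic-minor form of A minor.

Triads in B♭ major: B♭ (I), Cm (ii), Dm (iii), E♭ (IV), F (V), Gm (vi), Adim (vii°).
Triads in A minor (harmonic minor): Am (i), Bdim (ii°), Caug (III+), Dm (iv), E (V), F (VI), G♯dim (vii°).
Shared triads with their functions: Dm (iii in B♭ major, iv in A minor); F (V in B♭ major, VI in A minor).

Dm, F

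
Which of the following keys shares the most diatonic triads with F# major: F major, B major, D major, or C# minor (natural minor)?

B major

Triads of F# major: F# major (I), G# minor (ii), A# minor (iii), B major (IV), C# major (V), D# minor (vi), E# diminished (vii°).
F major shares 0: none.
B major shares 4: F#, G#m, B, D#m.
D major shares 0: none.
C# minor (natural minor) shares 2: G#m, B.
The most common triads (4) are shared with B major.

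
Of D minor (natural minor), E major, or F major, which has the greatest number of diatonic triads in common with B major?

E major

Triads of B major: B (I), C♯m (ii), D♯m (iii), E (IV), F♯ (V), G♯m (vi), A♯dim (vii°).
D minor (natural minor) shares 0: none.
E major shares 4: B, C♯m, E, G♯m.
F major shares 0: none.
The most common triads (4) are shared with E major.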